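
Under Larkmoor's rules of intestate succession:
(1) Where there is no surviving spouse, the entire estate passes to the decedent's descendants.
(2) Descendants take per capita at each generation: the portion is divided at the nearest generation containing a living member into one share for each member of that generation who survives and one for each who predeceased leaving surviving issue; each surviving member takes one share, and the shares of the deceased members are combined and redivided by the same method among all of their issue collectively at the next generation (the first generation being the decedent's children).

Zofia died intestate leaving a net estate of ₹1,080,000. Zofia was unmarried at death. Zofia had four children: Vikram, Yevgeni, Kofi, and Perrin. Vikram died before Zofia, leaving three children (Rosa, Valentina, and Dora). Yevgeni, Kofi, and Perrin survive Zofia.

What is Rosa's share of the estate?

The entire ₹1,080,000 passes to the descendants.
That amount (₹1,080,000) is divided at the children's generation into 4 shares of ₹270,000. Yevgeni, Kofi, and Perrin each take ₹270,000. The remaining share for the deceased Vikram (₹270,000) is carried to the next generation.
That pool (₹270,000) is divided at the grandchildren's generation equally among Rosa, Valentina, and Dora: ₹90,000 each.

Rosa receives ₹90,000.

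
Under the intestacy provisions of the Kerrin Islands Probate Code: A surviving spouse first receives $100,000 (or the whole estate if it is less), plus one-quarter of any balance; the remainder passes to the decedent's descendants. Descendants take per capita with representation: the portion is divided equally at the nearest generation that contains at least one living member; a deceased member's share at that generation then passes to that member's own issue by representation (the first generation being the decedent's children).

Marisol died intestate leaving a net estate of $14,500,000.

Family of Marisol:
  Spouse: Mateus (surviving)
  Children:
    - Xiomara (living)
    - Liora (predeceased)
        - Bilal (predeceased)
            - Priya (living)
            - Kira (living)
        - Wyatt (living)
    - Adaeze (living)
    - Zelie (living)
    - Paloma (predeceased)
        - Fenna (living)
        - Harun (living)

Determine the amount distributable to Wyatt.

Mateus first takes $100,000, leaving a balance of $14,400,000. Mateus then takes one-quarter of the balance ($3,600,000), for a total of $3,700,000. The remaining $10,800,000 passes to the descendants.
The descendants' portion ($10,800,000) is divided into 5 shares of $2,160,000: Xiomara, Adaeze, and Zelie each take $2,160,000; Liora's $2,160,000 share passes to Liora's issue; Paloma's $2,160,000 share passes to Paloma's issue.
Liora's share ($2,160,000) is divided into 2 shares of $1,080,000: Wyatt takes $1,080,000; Bilal's $1,080,000 share passes to Bilal's issue.
Bilal's share ($1,080,000) is divided into 2 shares of $540,000: Priya and Kira each take $540,000.
Paloma's share ($2,160,000) is divided into 2 shares of $1,080,000: Fenna and Harun each take $1,080,000.

Wyatt receives $1,080,000.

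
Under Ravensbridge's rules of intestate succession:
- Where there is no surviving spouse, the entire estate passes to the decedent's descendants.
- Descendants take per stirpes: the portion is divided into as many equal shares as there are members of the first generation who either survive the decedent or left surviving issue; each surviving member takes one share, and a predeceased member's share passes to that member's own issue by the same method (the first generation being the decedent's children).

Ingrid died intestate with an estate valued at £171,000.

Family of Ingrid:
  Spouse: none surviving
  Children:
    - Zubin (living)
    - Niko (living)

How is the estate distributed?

The entire £171,000 passes to the descendants.
That amount (£171,000) is divided into 2 shares of £85,500: Zubin and Niko each take £85,500.

Zubin: £85,500; Niko: £85,500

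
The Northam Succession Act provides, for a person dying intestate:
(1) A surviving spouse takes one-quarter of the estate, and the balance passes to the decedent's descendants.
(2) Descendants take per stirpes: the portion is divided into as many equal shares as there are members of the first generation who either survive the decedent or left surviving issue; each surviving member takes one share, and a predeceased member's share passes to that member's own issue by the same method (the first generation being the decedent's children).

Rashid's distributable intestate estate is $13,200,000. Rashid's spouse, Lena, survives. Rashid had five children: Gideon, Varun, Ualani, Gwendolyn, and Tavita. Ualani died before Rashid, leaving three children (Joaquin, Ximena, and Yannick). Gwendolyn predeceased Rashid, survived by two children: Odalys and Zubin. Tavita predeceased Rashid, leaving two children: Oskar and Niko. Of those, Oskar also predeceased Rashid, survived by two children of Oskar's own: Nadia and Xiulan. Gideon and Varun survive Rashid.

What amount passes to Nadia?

Nadia receives $495,000.

Lena takes one-quarter of $13,200,000 = $3,300,000. The remaining $9,900,000 passes to the descendants.
The descendants' portion ($9,900,000) is divided into 5 shares of $1,980,000: Gideon and Varun each take $1,980,000; Ualani's $1,980,000 share passes to Ualani's issue; Gwendolyn's $1,980,000 share passes to Gwendolyn's issue; Tavita's $1,980,000 share passes to Tavita's issue.
Ualani's share ($1,980,000) is divided into 3 shares of $660,000: Joaquin, Ximena, and Yannick each take $660,000.
Gwendolyn's share ($1,980,000) is divided into 2 shares of $990,000: Odalys and Zubin each take $990,000.
Tavita's share ($1,980,000) is divided into 2 shares of $990,000: Niko takes $990,000; Oskar's $990,000 share passes to Oskar's issue.
Oskar's share ($990,000) is divided into 2 shares of $495,000: Nadia and Xiulan each take $495,000.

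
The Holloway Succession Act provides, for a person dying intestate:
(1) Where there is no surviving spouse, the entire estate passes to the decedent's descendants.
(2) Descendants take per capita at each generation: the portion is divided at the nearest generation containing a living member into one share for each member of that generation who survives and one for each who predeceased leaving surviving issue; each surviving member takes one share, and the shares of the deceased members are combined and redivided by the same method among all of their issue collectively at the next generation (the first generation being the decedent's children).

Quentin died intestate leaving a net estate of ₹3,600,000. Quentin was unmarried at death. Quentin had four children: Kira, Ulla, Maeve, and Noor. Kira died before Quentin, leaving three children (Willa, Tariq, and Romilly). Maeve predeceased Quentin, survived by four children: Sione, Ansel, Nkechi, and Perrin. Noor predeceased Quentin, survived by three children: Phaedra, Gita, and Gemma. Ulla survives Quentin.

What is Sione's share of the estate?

Sione receives ₹270,000.

The entire ₹3,600,000 passes to the descendants.
That amount (₹3,600,000) is divided at the children's generation into 4 shares of ₹900,000. Ulla takes ₹900,000. The 3 shares of the deceased (Kira, Maeve, and Noor) are combined into a pool of ₹2,700,000.
That pool (₹2,700,000) is divided at the grandchildren's generation equally among Willa, Tariq, Romilly, Sione, Ansel, Nkechi, Perrin, Phaedra, Gita, and Gemma: ₹270,000 each.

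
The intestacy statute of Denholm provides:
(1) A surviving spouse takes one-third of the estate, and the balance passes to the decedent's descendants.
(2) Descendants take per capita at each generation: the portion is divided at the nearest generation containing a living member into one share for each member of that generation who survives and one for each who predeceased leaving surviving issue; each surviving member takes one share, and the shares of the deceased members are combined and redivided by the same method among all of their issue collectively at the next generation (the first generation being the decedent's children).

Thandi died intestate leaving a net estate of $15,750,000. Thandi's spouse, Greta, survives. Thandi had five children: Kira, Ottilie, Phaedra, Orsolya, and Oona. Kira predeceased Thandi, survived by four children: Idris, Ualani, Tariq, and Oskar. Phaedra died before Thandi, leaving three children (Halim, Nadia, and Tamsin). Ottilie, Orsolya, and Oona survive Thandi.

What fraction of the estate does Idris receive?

Greta takes one-third of $15,750,000 = $5,250,000. The remaining $10,500,000 passes to the descendants.
The descendants' portion ($10,500,000) is divided at the children's generation into 5 shares of $2,100,000. Ottilie, Orsolya, and Oona each take $2,100,000. The 2 shares of the deceased (Kira and Phaedra) are combined into a pool of $4,200,000.
That pool ($4,200,000) is divided at the grandchildren's generation equally among Idris, Ualani, Tariq, Oskar, Halim, Nadia, and Tamsin: $600,000 each.

Idris receives 4/105 of the estate.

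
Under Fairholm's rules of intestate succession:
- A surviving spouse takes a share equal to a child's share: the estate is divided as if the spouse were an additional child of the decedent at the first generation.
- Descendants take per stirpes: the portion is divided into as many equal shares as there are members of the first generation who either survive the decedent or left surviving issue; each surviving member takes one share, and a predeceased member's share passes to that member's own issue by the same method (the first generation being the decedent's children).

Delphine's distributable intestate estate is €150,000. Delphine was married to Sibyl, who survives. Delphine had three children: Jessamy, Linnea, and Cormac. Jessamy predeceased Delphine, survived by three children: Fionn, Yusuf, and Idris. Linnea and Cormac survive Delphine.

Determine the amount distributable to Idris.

The spouse counts as an additional share at the children's level, so there are 4 primary shares of €37,500. Sibyl takes one such share (€37,500).
The children's combined portion (€112,500) is divided into 3 shares of €37,500: Linnea and Cormac each take €37,500; Jessamy's €37,500 share passes to Jessamy's issue.
Jessamy's share (€37,500) is divided into 3 shares of €12,500: Fionn, Yusuf, and Idris each take €12,500.

Idris receives €12,500.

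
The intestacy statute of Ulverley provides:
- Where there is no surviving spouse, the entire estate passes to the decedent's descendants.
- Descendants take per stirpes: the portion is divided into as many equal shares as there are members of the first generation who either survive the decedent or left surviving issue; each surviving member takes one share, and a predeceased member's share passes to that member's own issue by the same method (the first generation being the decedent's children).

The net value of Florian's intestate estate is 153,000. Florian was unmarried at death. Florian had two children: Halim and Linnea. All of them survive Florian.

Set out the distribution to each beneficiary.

Halim: 76,500; Linnea: 76,500

The entire 153,000 passes to the descendants.
That amount (153,000) is divided into 2 shares of 76,500: Halim and Linnea each take 76,500.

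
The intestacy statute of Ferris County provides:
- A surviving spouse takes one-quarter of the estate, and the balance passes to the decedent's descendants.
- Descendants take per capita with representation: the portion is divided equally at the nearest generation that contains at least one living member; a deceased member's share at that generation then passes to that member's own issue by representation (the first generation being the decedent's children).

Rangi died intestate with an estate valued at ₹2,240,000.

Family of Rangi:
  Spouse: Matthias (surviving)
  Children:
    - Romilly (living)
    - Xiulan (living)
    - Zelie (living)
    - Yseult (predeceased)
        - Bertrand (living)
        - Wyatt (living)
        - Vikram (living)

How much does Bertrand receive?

Matthias takes one-quarter of ₹2,240,000 = ₹560,000. The remaining ₹1,680,000 passes to the descendants.
The descendants' portion (₹1,680,000) is divided into 4 shares of ₹420,000: Romilly, Xiulan, and Zelie each take ₹420,000; Yseult's ₹420,000 share passes to Yseult's issue.
Yseult's share (₹420,000) is divided into 3 shares of ₹140,000: Bertrand, Wyatt, and Vikram each take ₹140,000.

Bertrand receives ₹140,000.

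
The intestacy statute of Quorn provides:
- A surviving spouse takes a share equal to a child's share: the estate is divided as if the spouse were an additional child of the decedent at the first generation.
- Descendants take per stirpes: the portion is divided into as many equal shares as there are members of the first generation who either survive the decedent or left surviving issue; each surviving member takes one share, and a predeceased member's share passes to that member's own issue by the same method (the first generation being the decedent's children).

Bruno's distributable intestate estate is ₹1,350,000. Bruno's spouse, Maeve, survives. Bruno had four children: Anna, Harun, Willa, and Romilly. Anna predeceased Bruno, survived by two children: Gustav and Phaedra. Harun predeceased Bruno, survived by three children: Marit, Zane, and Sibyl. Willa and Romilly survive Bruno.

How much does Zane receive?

Zane receives ₹90,000.

The spouse counts as an additional share at the children's level, so there are 5 primary shares of ₹270,000. Maeve takes one such share (₹270,000).
The children's combined portion (₹1,080,000) is divided into 4 shares of ₹270,000: Willa and Romilly each take ₹270,000; Anna's ₹270,000 share passes to Anna's issue; Harun's ₹270,000 share passes to Harun's issue.
Anna's share (₹270,000) is divided into 2 shares of ₹135,000: Gustav and Phaedra each take ₹135,000.
Harun's share (₹270,000) is divided into 3 shares of ₹90,000: Marit, Zane, and Sibyl each take ₹90,000.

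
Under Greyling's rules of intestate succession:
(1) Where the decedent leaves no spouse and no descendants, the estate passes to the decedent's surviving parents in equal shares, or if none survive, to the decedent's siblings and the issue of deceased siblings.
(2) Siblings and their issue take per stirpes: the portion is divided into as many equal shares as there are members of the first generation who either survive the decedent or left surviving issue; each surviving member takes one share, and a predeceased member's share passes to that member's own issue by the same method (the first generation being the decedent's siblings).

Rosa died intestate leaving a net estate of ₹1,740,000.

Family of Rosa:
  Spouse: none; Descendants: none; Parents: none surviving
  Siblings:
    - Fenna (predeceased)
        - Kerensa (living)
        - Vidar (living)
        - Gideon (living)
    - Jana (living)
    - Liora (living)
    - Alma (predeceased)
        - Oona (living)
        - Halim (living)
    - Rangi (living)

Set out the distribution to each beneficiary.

The entire ₹1,740,000 passes to the siblings and their issue.
That amount (₹1,740,000) is divided into 5 shares of ₹348,000: Jana, Liora, and Rangi each take ₹348,000; Fenna's ₹348,000 share passes to Fenna's issue; Alma's ₹348,000 share passes to Alma's issue.
Fenna's share (₹348,000) is divided into 3 shares of ₹116,000: Kerensa, Vidar, and Gideon each take ₹116,000.
Alma's share (₹348,000) is divided into 2 shares of ₹174,000: Oona and Halim each take ₹174,000.

Kerensa: ₹116,000; Vidar: ₹116,000; Gideon: ₹116,000; Jana: ₹348,000; Liora: ₹348,000; Oona: ₹174,000; Halim: ₹174,000; Rangi: ₹348,000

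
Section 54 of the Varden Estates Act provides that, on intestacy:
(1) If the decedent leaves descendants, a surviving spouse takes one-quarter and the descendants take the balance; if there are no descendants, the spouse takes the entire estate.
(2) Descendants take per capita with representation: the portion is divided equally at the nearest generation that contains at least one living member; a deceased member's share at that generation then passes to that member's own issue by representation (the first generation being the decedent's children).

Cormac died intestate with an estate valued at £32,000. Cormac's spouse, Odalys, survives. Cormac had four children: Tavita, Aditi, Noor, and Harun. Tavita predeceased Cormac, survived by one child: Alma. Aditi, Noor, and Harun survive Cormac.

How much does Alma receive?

Odalys takes one-quarter of £32,000 = £8,000. The remaining £24,000 passes to the descendants.
The descendants' portion (£24,000) is divided into 4 shares of £6,000: Aditi, Noor, and Harun each take £6,000; Tavita's £6,000 share passes to Tavita's issue.
Tavita's share (£6,000) passes entirely to Alma.

Alma receives £6,000.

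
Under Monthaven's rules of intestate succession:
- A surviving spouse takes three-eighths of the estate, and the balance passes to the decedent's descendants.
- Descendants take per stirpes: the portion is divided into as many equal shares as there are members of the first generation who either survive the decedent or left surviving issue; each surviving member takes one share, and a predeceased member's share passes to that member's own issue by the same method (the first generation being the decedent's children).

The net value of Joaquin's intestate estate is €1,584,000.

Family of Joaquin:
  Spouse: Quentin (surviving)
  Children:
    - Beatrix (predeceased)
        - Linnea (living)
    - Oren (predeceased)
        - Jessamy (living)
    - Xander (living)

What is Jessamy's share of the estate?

Quentin takes three-eighths of €1,584,000 = €594,000. The remaining €990,000 passes to the descendants.
The descendants' portion (€990,000) is divided into 3 shares of €330,000: Xander takes €330,000; Beatrix's €330,000 share passes to Beatrix's issue; Oren's €330,000 share passes to Oren's issue.
Beatrix's share (€330,000) passes entirely to Linnea.
Oren's share (€330,000) passes entirely to Jessamy.

Jessamy receives €330,000.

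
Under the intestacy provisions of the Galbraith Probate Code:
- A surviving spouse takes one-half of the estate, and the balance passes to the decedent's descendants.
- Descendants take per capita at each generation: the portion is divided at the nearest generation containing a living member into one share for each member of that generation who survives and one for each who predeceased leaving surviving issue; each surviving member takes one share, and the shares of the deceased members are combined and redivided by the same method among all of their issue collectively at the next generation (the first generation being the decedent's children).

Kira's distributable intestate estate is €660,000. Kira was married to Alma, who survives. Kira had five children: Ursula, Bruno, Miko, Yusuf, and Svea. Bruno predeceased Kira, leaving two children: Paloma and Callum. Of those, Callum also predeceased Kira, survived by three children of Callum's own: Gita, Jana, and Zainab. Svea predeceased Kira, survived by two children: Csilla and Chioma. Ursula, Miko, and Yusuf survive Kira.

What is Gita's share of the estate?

Alma takes one-half of €660,000 = €330,000. The remaining €330,000 passes to the descendants.
The descendants' portion (€330,000) is divided at the children's generation into 5 shares of €66,000. Ursula, Miko, and Yusuf each take €66,000. The 2 shares of the deceased (Bruno and Svea) are combined into a pool of €132,000.
That pool (€132,000) is divided at the grandchildren's generation into 4 shares of €33,000. Paloma, Csilla, and Chioma each take €33,000. The remaining share for the deceased Callum (€33,000) is carried to the next generation.
That pool (€33,000) is divided at the great-grandchildren's generation equally among Gita, Jana, and Zainab: €11,000 each.

Gita receives €11,000.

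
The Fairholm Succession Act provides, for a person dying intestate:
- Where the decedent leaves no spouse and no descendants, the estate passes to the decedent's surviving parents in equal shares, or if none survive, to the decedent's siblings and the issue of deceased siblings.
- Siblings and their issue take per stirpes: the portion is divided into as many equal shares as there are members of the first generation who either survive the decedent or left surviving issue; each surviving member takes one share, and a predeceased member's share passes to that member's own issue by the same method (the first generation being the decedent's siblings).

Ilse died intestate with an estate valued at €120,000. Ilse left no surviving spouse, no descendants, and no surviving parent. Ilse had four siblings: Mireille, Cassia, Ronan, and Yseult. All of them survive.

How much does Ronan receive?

Ronan receives €30,000.

The entire €120,000 passes to the siblings and their issue.
That amount (€120,000) is divided into 4 shares of €30,000: Mireille, Cassia, Ronan, and Yseult each take €30,000.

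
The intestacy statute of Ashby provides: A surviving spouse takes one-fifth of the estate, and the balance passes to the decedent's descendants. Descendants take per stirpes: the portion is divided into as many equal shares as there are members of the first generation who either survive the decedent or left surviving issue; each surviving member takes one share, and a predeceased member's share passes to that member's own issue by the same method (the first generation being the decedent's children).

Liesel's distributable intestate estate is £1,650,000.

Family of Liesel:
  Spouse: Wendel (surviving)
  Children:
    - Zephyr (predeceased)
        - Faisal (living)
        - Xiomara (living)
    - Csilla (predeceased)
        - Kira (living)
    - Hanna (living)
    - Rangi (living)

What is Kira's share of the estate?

Kira receives £330,000.

Wendel takes one-fifth of £1,650,000 = £330,000. The remaining £1,320,000 passes to the descendants.
The descendants' portion (£1,320,000) is divided into 4 shares of £330,000: Hanna and Rangi each take £330,000; Zephyr's £330,000 share passes to Zephyr's issue; Csilla's £330,000 share passes to Csilla's issue.
Zephyr's share (£330,000) is divided into 2 shares of £165,000: Faisal and Xiomara each take £165,000.
Csilla's share (£330,000) passes entirely to Kira.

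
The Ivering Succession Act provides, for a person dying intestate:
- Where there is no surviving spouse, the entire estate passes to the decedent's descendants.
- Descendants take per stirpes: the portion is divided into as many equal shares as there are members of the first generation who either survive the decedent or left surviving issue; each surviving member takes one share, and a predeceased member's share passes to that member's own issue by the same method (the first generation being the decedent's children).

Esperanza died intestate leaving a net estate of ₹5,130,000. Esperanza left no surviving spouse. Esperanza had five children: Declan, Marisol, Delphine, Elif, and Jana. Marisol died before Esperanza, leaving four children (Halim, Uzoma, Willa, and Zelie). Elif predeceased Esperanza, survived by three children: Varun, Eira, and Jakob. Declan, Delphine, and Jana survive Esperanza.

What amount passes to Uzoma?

Uzoma receives ₹256,500.

The entire ₹5,130,000 passes to the descendants.
That amount (₹5,130,000) is divided into 5 shares of ₹1,026,000: Declan, Delphine, and Jana each take ₹1,026,000; Marisol's ₹1,026,000 share passes to Marisol's issue; Elif's ₹1,026,000 share passes to Elif's issue.
Marisol's share (₹1,026,000) is divided into 4 shares of ₹256,500: Halim, Uzoma, Willa, and Zelie each take ₹256,500.
Elif's share (₹1,026,000) is divided into 3 shares of ₹342,000: Varun, Eira, and Jakob each take ₹342,000.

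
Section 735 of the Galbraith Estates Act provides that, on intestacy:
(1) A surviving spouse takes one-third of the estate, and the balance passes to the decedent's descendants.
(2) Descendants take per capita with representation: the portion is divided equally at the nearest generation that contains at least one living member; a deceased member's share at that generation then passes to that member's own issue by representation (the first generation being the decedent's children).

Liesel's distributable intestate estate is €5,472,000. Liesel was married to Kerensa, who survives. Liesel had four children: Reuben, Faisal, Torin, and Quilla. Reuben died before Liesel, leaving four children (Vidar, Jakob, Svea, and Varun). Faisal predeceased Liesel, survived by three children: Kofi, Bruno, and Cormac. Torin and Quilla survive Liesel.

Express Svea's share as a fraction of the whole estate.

Kerensa takes one-third of €5,472,000 = €1,824,000. The remaining €3,648,000 passes to the descendants.
The descendants' portion (€3,648,000) is divided into 4 shares of €912,000: Torin and Quilla each take €912,000; Reuben's €912,000 share passes to Reuben's issue; Faisal's €912,000 share passes to Faisal's issue.
Reuben's share (€912,000) is divided into 4 shares of €228,000: Vidar, Jakob, Svea, and Varun each take €228,000.
Faisal's share (€912,000) is divided into 3 shares of €304,000: Kofi, Bruno, and Cormac each take €304,000.

Svea receives 1/24 of the estate.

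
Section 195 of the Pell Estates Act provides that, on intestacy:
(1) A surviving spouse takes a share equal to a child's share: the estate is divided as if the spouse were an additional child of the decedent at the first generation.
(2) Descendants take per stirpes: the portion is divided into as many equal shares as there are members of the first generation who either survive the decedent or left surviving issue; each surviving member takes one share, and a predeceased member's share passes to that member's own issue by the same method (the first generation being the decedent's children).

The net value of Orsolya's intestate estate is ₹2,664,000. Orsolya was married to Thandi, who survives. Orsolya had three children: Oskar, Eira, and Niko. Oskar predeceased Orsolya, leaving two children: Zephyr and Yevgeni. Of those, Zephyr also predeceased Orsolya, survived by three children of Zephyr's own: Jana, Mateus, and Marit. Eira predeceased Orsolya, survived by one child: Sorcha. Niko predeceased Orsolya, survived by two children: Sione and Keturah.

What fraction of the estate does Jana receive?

Jana receives 1/24 of the estate.

The spouse counts as an additional share at the children's level, so there are 4 primary shares of ₹666,000. Thandi takes one such share (₹666,000).
The children's combined portion (₹1,998,000) is divided into 3 shares of ₹666,000: Oskar's ₹666,000 share passes to Oskar's issue; Eira's ₹666,000 share passes to Eira's issue; Niko's ₹666,000 share passes to Niko's issue.
Oskar's share (₹666,000) is divided into 2 shares of ₹333,000: Yevgeni takes ₹333,000; Zephyr's ₹333,000 share passes to Zephyr's issue.
Zephyr's share (₹333,000) is divided into 3 shares of ₹111,000: Jana, Mateus, and Marit each take ₹111,000.
Eira's share (₹666,000) passes entirely to Sorcha.
Niko's share (₹666,000) is divided into 2 shares of ₹333,000: Sione and Keturah each take ₹333,000.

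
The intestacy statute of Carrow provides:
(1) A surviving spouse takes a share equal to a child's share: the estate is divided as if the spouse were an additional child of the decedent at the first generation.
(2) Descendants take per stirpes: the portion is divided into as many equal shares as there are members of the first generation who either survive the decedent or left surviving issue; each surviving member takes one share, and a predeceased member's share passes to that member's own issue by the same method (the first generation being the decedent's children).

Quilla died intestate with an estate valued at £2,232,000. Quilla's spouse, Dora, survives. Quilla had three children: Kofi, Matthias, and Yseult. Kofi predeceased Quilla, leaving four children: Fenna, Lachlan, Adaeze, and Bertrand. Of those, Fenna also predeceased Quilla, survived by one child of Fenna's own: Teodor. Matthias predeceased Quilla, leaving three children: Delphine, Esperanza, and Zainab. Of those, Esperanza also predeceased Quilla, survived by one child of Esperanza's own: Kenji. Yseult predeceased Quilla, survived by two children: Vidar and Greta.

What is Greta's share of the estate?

Greta receives £279,000.

The spouse counts as an additional share at the children's level, so there are 4 primary shares of £558,000. Dora takes one such share (£558,000).
The children's combined portion (£1,674,000) is divided into 3 shares of £558,000: Kofi's £558,000 share passes to Kofi's issue; Matthias's £558,000 share passes to Matthias's issue; Yseult's £558,000 share passes to Yseult's issue.
Kofi's share (£558,000) is divided into 4 shares of £139,500: Lachlan, Adaeze, and Bertrand each take £139,500; Fenna's £139,500 share passes to Fenna's issue.
Fenna's share (£139,500) passes entirely to Teodor.
Matthias's share (£558,000) is divided into 3 shares of £186,000: Delphine and Zainab each take £186,000; Esperanza's £186,000 share passes to Esperanza's issue.
Esperanza's share (£186,000) passes entirely to Kenji.
Yseult's share (£558,000) is divided into 2 shares of £279,000: Vidar and Greta each take £279,000.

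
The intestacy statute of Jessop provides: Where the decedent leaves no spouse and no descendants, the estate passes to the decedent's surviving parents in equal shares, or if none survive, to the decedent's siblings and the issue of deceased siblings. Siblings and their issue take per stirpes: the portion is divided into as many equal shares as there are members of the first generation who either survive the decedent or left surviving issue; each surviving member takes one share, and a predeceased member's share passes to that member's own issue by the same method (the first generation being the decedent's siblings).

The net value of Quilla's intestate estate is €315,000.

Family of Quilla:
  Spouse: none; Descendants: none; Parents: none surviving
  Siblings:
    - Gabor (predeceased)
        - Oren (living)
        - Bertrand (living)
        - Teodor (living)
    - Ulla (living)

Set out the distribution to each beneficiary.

The entire €315,000 passes to the siblings and their issue.
That amount (€315,000) is divided into 2 shares of €157,500: Ulla takes €157,500; Gabor's €157,500 share passes to Gabor's issue.
Gabor's share (€157,500) is divided into 3 shares of €52,500: Oren, Bertrand, and Teodor each take €52,500.

Oren: €52,500; Bertrand: €52,500; Teodor: €52,500; Ulla: €157,500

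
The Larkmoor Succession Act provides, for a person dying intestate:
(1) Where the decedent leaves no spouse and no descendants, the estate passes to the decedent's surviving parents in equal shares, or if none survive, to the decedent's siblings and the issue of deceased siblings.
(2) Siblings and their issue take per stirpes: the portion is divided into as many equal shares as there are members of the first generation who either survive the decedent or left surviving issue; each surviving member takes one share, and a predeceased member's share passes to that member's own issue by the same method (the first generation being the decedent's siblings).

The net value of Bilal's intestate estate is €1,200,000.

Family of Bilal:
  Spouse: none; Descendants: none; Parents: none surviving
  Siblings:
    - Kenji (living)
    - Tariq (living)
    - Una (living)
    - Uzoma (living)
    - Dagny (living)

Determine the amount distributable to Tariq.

The entire €1,200,000 passes to the siblings and their issue.
That amount (€1,200,000) is divided into 5 shares of €240,000: Kenji, Tariq, Una, Uzoma, and Dagny each take €240,000.

Tariq receives €240,000.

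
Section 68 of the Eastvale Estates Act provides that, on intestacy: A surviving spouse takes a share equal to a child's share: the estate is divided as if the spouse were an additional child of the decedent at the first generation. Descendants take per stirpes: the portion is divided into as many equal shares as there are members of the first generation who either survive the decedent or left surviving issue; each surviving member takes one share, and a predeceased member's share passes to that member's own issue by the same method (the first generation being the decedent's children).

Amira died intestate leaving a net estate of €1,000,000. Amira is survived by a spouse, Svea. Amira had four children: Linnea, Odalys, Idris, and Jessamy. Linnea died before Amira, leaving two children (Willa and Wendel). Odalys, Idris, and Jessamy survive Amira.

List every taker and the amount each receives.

The spouse counts as an additional share at the children's level, so there are 5 primary shares of €200,000. Svea takes one such share (€200,000).
The children's combined portion (€800,000) is divided into 4 shares of €200,000: Odalys, Idris, and Jessamy each take €200,000; Linnea's €200,000 share passes to Linnea's issue.
Linnea's share (€200,000) is divided into 2 shares of €100,000: Willa and Wendel each take €100,000.

Svea: €200,000; Willa: €100,000; Wendel: €100,000; Odalys: €200,000; Idris: €200,000; Jessamy: €200,000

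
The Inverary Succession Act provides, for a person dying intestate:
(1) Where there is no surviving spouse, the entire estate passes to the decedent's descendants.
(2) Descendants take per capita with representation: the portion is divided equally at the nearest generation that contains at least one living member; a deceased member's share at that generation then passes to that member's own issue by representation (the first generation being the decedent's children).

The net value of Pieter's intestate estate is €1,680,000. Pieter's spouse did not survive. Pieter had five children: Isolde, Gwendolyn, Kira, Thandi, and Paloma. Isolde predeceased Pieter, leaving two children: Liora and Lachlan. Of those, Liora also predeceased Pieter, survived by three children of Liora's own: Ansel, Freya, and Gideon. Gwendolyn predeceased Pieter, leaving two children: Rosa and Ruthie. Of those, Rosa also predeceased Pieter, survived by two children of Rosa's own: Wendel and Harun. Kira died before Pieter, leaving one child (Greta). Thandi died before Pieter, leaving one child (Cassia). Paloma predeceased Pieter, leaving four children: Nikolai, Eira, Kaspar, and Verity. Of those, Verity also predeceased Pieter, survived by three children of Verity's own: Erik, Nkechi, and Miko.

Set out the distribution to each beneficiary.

The entire €1,680,000 passes to the descendants.
No child survives, so the initial division is made at the grandchildren's generation.
That amount (€1,680,000) is divided into 10 shares of €168,000: Lachlan, Ruthie, Greta, Cassia, Nikolai, Eira, and Kaspar each take €168,000; Liora's €168,000 share passes to Liora's issue; Rosa's €168,000 share passes to Rosa's issue; Verity's €168,000 share passes to Verity's issue.
Liora's share (€168,000) is divided into 3 shares of €56,000: Ansel, Freya, and Gideon each take €56,000.
Rosa's share (€168,000) is divided into 2 shares of €84,000: Wendel and Harun each take €84,000.
Verity's share (€168,000) is divided into 3 shares of €56,000: Erik, Nkechi, and Miko each take €56,000.

Ansel: €56,000; Freya: €56,000; Gideon: €56,000; Lachlan: €168,000; Wendel: €84,000; Harun: €84,000; Ruthie: €168,000; Greta: €168,000; Cassia: €168,000; Nikolai: €168,000; Eira: €168,000; Kaspar: €168,000; Erik: €56,000; Nkechi: €56,000; Miko: €56,000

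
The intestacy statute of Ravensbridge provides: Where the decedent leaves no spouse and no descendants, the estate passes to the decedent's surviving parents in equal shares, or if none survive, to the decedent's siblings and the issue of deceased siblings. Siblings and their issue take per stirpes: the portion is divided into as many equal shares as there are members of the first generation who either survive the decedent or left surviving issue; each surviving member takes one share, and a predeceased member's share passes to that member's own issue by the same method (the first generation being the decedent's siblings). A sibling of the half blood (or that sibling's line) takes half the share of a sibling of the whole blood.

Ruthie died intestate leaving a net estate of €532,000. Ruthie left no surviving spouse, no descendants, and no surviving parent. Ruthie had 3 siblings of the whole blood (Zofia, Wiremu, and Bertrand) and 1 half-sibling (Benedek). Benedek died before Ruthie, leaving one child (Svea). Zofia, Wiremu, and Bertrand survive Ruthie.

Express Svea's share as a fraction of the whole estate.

Svea receives 1/7 of the estate.

The entire €532,000 passes to the siblings and their issue.
Counting each half-blood sibling's line as half a unit, there are 7/2 units in €532,000, so one unit is €152,000. Whole-blood lines (Zofia, Wiremu, and Bertrand) take €152,000 each; half-blood lines (Benedek) take €76,000 each.
Benedek's share (€76,000) passes entirely to Svea.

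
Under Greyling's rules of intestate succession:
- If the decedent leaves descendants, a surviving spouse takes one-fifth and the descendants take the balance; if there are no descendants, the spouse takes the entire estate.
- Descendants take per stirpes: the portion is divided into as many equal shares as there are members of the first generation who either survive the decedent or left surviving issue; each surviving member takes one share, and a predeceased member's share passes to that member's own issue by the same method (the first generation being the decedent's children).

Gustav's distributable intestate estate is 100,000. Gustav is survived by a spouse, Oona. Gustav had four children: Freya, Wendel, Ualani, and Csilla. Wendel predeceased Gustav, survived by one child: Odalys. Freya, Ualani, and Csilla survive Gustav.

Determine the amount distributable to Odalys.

Odalys receives 20,000.

Oona takes one-fifth of 100,000 = 20,000. The remaining 80,000 passes to the descendants.
The descendants' portion (80,000) is divided into 4 shares of 20,000: Freya, Ualani, and Csilla each take 20,000; Wendel's 20,000 share passes to Wendel's issue.
Wendel's share (20,000) passes entirely to Odalys.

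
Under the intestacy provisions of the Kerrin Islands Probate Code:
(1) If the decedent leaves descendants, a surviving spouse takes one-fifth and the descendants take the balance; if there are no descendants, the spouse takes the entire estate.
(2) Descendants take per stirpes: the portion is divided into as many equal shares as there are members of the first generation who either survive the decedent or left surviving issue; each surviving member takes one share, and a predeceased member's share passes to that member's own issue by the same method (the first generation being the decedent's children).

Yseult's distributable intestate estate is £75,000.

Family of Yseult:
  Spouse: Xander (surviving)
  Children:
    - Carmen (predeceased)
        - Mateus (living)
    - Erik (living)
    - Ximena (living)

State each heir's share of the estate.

Xander: £15,000; Mateus: £20,000; Erik: £20,000; Ximena: £20,000

Xander takes one-fifth of £75,000 = £15,000. The remaining £60,000 passes to the descendants.
The descendants' portion (£60,000) is divided into 3 shares of £20,000: Erik and Ximena each take £20,000; Carmen's £20,000 share passes to Carmen's issue.
Carmen's share (£20,000) passes entirely to Mateus.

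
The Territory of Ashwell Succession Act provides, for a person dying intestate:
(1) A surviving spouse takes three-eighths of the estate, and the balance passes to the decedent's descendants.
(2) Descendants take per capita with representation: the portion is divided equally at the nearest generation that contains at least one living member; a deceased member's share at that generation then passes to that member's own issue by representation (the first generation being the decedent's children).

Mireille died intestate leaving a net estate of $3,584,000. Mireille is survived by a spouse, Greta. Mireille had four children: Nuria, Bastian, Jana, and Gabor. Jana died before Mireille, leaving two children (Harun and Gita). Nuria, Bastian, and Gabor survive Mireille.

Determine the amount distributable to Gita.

Greta takes three-eighths of $3,584,000 = $1,344,000. The remaining $2,240,000 passes to the descendants.
The descendants' portion ($2,240,000) is divided into 4 shares of $560,000: Nuria, Bastian, and Gabor each take $560,000; Jana's $560,000 share passes to Jana's issue.
Jana's share ($560,000) is divided into 2 shares of $280,000: Harun and Gita each take $280,000.

Gita receives $280,000.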